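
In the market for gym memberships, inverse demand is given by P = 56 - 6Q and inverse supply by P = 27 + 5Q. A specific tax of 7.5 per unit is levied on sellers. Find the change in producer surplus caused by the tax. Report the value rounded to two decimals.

Without the tax, 56 - 6Q = 27 + 5Q so Q* = 2.6364 and P* = 40.1818.
With the tax, sellers need 7.5 more per unit: 56 - 6Q = 27 + 5Q + 7.5, so Q_t = 1.9545. Buyers pay P_b = 44.2727; sellers receive P_s = P_b - 7.5 = 36.7727.
Producers lose the trapezoid between P_s and P* out to Q_t plus the triangle from Q_t to Q*: change in PS = 9.5506 - 17.376 = -7.8254.

-7.83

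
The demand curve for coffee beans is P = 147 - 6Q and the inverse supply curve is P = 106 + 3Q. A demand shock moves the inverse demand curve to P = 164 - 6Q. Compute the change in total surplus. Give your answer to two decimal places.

93.50

Initial equilibrium: Q_0 = 4.5556, P_0 = 119.6667; CS_0 = (1/2)(4.5556)(27.3333) = 62.2593, PS_0 = (1/2)(4.5556)(13.6667) = 31.1296.
New equilibrium: 164 - 6Q = 106 + 3Q gives Q_1 = 6.4444, P_1 = 125.3333; CS_1 = 124.5926, PS_1 = 62.2963.
Change in total surplus = (124.5926 + 62.2963) - (62.2593 + 31.1296) = 93.5.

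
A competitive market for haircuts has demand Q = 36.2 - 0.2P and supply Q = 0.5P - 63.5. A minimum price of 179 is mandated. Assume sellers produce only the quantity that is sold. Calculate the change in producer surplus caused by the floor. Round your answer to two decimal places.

-38.87

Rewriting demand in inverse form: P = 181 - 5Q.
Rewriting supply in inverse form: P = 127 + 2Q.
Free-market equilibrium: 181 - 5Q = 127 + 2Q gives Q* = 7.7143, P* = 142.4286.
At P = 179, buyers demand (181 - 179)/5 = 0.4 while sellers would supply more, so the quantity traded is 0.4 at price 179.
PS goes from (1/2)(7.7143)(15.4286) = 59.5102 to 20.64 (computed as (179 - 127)(0.4) - (1/2)(2)(0.4)^2), a change of -38.8702.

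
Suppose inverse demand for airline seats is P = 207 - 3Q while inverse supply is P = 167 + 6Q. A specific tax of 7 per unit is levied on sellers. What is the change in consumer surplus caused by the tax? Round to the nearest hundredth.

Without the tax, 207 - 3Q = 167 + 6Q so Q* = 4.4444 and P* = 193.6667.
A tax on sellers shifts supply up by 7: 207 - 3Q = 167 + 6Q + 7, so Q_t = 3.6667. Buyers pay P_b = 196; sellers receive P_s = P_b - 7 = 189.
CS falls from (1/2)(4.4444)(13.3333) = 29.6296 to (1/2)(3.6667)(11) = 20.1667, a change of -9.463.

-9.46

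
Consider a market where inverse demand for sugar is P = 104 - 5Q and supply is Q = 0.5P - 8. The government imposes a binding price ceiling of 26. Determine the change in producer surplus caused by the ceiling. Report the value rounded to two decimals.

-133.04

Rewriting supply in inverse form: P = 16 + 2Q.
Free-market equilibrium: 104 - 5Q = 16 + 2Q gives Q* = 12.5714, P* = 41.1429.
At P = 26, sellers supply (26 - 16)/2 = 5 while buyers want more, so the quantity traded is 5 at price 26.
PS goes from (1/2)(12.5714)(25.1429) = 158.0408 to 25 (computed as (26 - 16)(5) - (1/2)(2)(5)^2), a change of -133.0408.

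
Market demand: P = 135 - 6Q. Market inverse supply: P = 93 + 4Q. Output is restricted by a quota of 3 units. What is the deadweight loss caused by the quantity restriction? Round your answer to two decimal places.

7.20

Unrestricted equilibrium: Q* = (135 - 93)/(6 + 4) = 4.2.
At Q = 3 the demand price is 135 - 6(3) = 117 and the supply price is 93 + 4(3) = 105.
Deadweight loss is the triangle between the curves from 3 to 4.2: (1/2)(117 - 105)(4.2 - 3) = 7.2.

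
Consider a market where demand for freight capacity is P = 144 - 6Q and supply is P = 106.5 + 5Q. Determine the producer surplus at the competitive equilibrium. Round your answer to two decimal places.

29.05

Equilibrium: 144 - 6Q = 106.5 + 5Q, so Q* = 3.4091 and P* = 123.5455.
Producer surplus is the triangle above supply below P*: (1/2)(3.4091)(123.5455 - 106.5) = (1/2)(3.4091)(17.0455) = 29.0548.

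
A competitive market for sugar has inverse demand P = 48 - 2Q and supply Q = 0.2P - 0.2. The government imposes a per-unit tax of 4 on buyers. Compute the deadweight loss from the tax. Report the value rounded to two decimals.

1.14

Rewriting supply in inverse form: P = 1 + 5Q.
Pre-tax equilibrium: 48 - 2Q = 1 + 5Q gives Q* = 6.7143, P* = 34.5714.
A tax on buyers shifts demand down by 4: (48 - 4) - 2Q = 1 + 5Q, so Q_t = 6.1429. Buyers pay P_b = 35.7143; sellers receive P_s = P_b - 4 = 31.7143.
The welfare triangle lost has base Q* - Q_t = 0.5714 and height t = 4, so DWL = (1/2)(0.5714)(4) = 1.1429.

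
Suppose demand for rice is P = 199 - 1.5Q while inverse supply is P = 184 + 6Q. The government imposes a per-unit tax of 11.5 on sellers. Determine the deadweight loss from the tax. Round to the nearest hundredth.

Without the tax, 199 - 1.5Q = 184 + 6Q so Q* = 2 and P* = 196.
With the tax, sellers need 11.5 more per unit: 199 - 1.5Q = 184 + 6Q + 11.5, so Q_t = 0.4667. Buyers pay P_b = 198.3; sellers receive P_s = P_b - 11.5 = 186.8.
Deadweight loss is the triangle between the curves from Q_t to Q*: (1/2)(2 - 0.4667)(11.5) = 8.8167.

8.82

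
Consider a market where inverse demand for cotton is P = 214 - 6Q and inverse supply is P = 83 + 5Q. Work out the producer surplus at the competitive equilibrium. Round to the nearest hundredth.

354.57

Set 214 - 6Q = 83 + 5Q, which gives 131 = 11Q, so Q* = 11.9091 and P* = 214 - 6(11.9091) = 142.5455.
Producer surplus is the triangle above supply below P*: (1/2)(11.9091)(142.5455 - 83) = (1/2)(11.9091)(59.5455) = 354.5661.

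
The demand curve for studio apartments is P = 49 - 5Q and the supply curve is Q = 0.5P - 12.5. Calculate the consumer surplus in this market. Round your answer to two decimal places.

29.39

Rewriting supply in inverse form: P = 25 + 2Q.
Setting demand equal to supply, 24 = 7Q, so Q* = 3.4286 and P* = 31.8571.
Consumer surplus is the triangle under demand above P*: (1/2)(3.4286)(49 - 31.8571) = (1/2)(3.4286)(17.1429) = 29.3878.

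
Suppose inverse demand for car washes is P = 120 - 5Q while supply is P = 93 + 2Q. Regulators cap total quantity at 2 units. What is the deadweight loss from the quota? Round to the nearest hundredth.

12.07

Without the quota, 120 - 5Q = 93 + 2Q gives Q* = 3.8571.
At Q = 2 the demand price is 120 - 5(2) = 110 and the supply price is 93 + 2(2) = 97.
DWL = (1/2)(gap between curves at 2) x (Q* - 2) = (1/2)(13)(1.8571) = 12.0714.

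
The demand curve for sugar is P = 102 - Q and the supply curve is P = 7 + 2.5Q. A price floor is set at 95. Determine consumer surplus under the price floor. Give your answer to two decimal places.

Free-market equilibrium: 102 - Q = 7 + 2.5Q gives Q* = 27.1429, P* = 74.8571.
At P = 95, buyers demand (102 - 95)/1 = 7 while sellers would supply more, so the quantity traded is 7 at price 95.
CS is the triangle under demand above 95: (1/2)(7)(102 - 95) = 24.5.

24.50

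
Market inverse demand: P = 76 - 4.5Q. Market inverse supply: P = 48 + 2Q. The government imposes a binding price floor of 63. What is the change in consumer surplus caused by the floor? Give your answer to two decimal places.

Free-market equilibrium: 76 - 4.5Q = 48 + 2Q gives Q* = 4.3077, P* = 56.6154.
At the floor price 63, quantity demanded is (76 - 63)/4.5 = 2.8889; demand is the short side, so Q = 2.8889 trades at P = 63.
CS goes from (1/2)(4.3077)(19.3846) = 41.7515 to 18.7778 (computed as (76 - 63)(2.8889) - (1/2)(4.5)(2.8889)^2), a change of -22.9737.

-22.97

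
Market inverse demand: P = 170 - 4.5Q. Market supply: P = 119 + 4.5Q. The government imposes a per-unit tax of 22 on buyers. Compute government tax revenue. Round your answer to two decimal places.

70.89

Without the tax, 170 - 4.5Q = 119 + 4.5Q so Q* = 5.6667 and P* = 144.5.
A tax on buyers shifts demand down by 22: (170 - 22) - 4.5Q = 119 + 4.5Q, so Q_t = 3.2222. Buyers pay P_b = 155.5; sellers receive P_s = P_b - 22 = 133.5.
Tax revenue = t x Q_t = 22 x 3.2222 = 70.8889.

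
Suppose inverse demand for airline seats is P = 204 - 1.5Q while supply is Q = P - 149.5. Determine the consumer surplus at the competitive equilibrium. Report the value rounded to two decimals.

356.43

Rewriting supply in inverse form: P = 149.5 + Q.
Set 204 - 1.5Q = 149.5 + Q, which gives 54.5 = 2.5Q, so Q* = 21.8 and P* = 204 - 1.5(21.8) = 171.3.
CS is the area between the demand curve and P* from 0 to Q*: (1/2)(21.8)(32.7) = 356.43.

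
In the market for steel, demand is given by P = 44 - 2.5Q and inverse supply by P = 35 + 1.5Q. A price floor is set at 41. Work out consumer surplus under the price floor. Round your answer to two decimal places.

Free-market equilibrium: 44 - 2.5Q = 35 + 1.5Q gives Q* = 2.25, P* = 38.375.
At P = 41, buyers demand (44 - 41)/2.5 = 1.2 while sellers would supply more, so the quantity traded is 1.2 at price 41.
CS is the triangle under demand above 41: (1/2)(1.2)(44 - 41) = 1.8.

1.80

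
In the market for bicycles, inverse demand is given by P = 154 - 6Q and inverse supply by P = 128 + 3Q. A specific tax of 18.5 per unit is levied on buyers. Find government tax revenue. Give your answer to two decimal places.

Pre-tax equilibrium: 154 - 6Q = 128 + 3Q gives Q* = 2.8889, P* = 136.6667.
With the tax, buyers' net willingness to pay falls by 18.5: (154 - 18.5) - 6Q = 128 + 3Q, so Q_t = 0.8333. Buyers pay P_b = 149; sellers receive P_s = P_b - 18.5 = 130.5.
Revenue is the tax times quantity traded: 18.5 x 0.8333 = 15.4167.

15.42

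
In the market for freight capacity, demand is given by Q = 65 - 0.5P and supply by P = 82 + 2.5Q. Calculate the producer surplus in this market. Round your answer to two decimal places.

Rewriting demand in inverse form: P = 130 - 2Q.
Equilibrium: 130 - 2Q = 82 + 2.5Q, so Q* = 10.6667 and P* = 108.6667.
The supply curve's price intercept is 82, so PS = (1/2)(Q*)(P* - 82) = (1/2)(10.6667)(26.6667) = 142.2222.

142.22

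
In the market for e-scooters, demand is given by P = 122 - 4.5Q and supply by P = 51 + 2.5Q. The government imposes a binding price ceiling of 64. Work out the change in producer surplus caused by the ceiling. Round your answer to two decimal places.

Without the control, 122 - 4.5Q = 51 + 2.5Q so Q* = 10.1429 and P* = 76.3571.
At the ceiling price 64, quantity supplied is (64 - 51)/2.5 = 5.2; supply is the short side, so Q = 5.2 trades at P = 64.
PS goes from (1/2)(10.1429)(25.3571) = 128.5969 to 33.8 (computed as (64 - 51)(5.2) - (1/2)(2.5)(5.2)^2), a change of -94.7969.

-94.80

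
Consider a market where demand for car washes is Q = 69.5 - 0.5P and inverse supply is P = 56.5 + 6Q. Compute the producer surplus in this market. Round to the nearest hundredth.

319.04

Rewriting demand in inverse form: P = 139 - 2Q.
Setting demand equal to supply, 82.5 = 8Q, so Q* = 10.3125 and P* = 118.375.
PS is the area between P* and the supply curve from 0 to Q*: (1/2)(10.3125)(61.875) = 319.043.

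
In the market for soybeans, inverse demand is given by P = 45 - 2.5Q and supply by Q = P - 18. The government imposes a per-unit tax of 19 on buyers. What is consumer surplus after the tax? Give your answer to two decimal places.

6.53

Rewriting supply in inverse form: P = 18 + Q.
Without the tax, 45 - 2.5Q = 18 + Q so Q* = 7.7143 and P* = 25.7143.
A tax on buyers shifts demand down by 19: (45 - 19) - 2.5Q = 18 + Q, so Q_t = 2.2857. Buyers pay P_b = 39.2857; sellers receive P_s = P_b - 19 = 20.2857.
Consumer surplus is the triangle under demand above P_b: (1/2)(2.2857)(45 - 39.2857) = 6.5306.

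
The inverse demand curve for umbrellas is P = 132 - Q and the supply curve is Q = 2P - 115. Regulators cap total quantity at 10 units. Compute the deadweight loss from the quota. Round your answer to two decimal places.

Rewriting supply in inverse form: P = 57.5 + 0.5Q.
Unrestricted equilibrium: Q* = (132 - 57.5)/(1 + 0.5) = 49.6667.
At Q = 10 the demand price is 132 - (10) = 122 and the supply price is 57.5 + 0.5(10) = 62.5.
DWL = (1/2)(gap between curves at 10) x (Q* - 10) = (1/2)(59.5)(39.6667) = 1180.0833.

1180.08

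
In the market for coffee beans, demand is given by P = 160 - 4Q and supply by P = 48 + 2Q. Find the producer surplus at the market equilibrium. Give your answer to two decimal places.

Equilibrium: 160 - 4Q = 48 + 2Q, so Q* = 18.6667 and P* = 85.3333.
Producer surplus is the triangle above supply below P*: (1/2)(18.6667)(85.3333 - 48) = (1/2)(18.6667)(37.3333) = 348.4444.

348.44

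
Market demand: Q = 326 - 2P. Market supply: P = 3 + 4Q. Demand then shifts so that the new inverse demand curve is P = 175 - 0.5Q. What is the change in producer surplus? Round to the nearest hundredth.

Rewriting demand in inverse form: P = 163 - 0.5Q.
Initial equilibrium: Q_0 = 35.5556, P_0 = 145.2222; CS_0 = (1/2)(35.5556)(17.7778) = 316.0494, PS_0 = (1/2)(35.5556)(142.2222) = 2528.3951.
New equilibrium: 175 - 0.5Q = 3 + 4Q gives Q_1 = 38.2222, P_1 = 155.8889; CS_1 = 365.2346, PS_1 = 2921.8765.
Change in producer surplus = 2921.8765 - 2528.3951 = 393.4815.

393.48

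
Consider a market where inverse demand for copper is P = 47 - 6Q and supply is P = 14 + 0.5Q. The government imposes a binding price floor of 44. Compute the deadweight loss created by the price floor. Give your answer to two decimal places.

Free-market equilibrium: 47 - 6Q = 14 + 0.5Q gives Q* = 5.0769, P* = 16.5385.
At P = 44, buyers demand (47 - 44)/6 = 0.5 while sellers would supply more, so the quantity traded is 0.5 at price 44.
At Q = 0.5 the demand price is 44 and the supply price is 14.25. Deadweight loss is the triangle between the curves from 0.5 to 5.0769: (1/2)(44 - 14.25)(5.0769 - 0.5) = 68.0817.

68.08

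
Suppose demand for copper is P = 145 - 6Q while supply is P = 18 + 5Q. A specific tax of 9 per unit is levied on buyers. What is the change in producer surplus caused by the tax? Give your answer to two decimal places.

Pre-tax equilibrium: 145 - 6Q = 18 + 5Q gives Q* = 11.5455, P* = 75.7273.
A tax on buyers shifts demand down by 9: (145 - 9) - 6Q = 18 + 5Q, so Q_t = 10.7273. Buyers pay P_b = 80.6364; sellers receive P_s = P_b - 9 = 71.6364.
Producers lose the trapezoid between P_s and P* out to Q_t plus the triangle from Q_t to Q*: change in PS = 287.686 - 333.2438 = -45.5579.

-45.56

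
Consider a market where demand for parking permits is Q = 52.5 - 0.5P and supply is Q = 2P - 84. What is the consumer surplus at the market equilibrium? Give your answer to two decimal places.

Rewriting demand in inverse form: P = 105 - 2Q.
Rewriting supply in inverse form: P = 42 + 0.5Q.
Setting demand equal to supply, 63 = 2.5Q, so Q* = 25.2 and P* = 54.6.
The demand choke price is 105, so CS = (1/2)(Q*)(105 - P*) = (1/2)(25.2)(50.4) = 635.04.

635.04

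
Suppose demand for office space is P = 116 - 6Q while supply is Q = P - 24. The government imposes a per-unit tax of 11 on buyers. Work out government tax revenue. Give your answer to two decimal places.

127.29

Rewriting supply in inverse form: P = 24 + Q.
Without the tax, 116 - 6Q = 24 + Q so Q* = 13.1429 and P* = 37.1429.
A tax on buyers shifts demand down by 11: (116 - 11) - 6Q = 24 + Q, so Q_t = 11.5714. Buyers pay P_b = 46.5714; sellers receive P_s = P_b - 11 = 35.5714.
Revenue is the tax times quantity traded: 11 x 11.5714 = 127.2857.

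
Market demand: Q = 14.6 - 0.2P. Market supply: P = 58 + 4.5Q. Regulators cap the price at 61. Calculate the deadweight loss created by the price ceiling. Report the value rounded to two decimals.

3.95

Rewriting demand in inverse form: P = 73 - 5Q.
Free-market equilibrium: 73 - 5Q = 58 + 4.5Q gives Q* = 1.5789, P* = 65.1053.
At P = 61, sellers supply (61 - 58)/4.5 = 0.6667 while buyers want more, so the quantity traded is 0.6667 at price 61.
The lost-trades triangle has base Q* - 0.6667 = 0.9123 and height equal to the gap between the curves at Q = 0.6667, which is 69.6667 - 61 = 8.6667. DWL = (1/2)(0.9123)(8.6667) = 3.9532.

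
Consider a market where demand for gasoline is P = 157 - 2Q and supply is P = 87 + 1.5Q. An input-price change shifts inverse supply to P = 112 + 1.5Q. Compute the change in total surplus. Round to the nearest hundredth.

Initial equilibrium: Q_0 = 20, P_0 = 117; CS_0 = (1/2)(20)(40) = 400, PS_0 = (1/2)(20)(30) = 300.
New equilibrium: 157 - 2Q = 112 + 1.5Q gives Q_1 = 12.8571, P_1 = 131.2857; CS_1 = 165.3061, PS_1 = 123.9796.
Change in total surplus = (165.3061 + 123.9796) - (400 + 300) = -410.7143.

-410.71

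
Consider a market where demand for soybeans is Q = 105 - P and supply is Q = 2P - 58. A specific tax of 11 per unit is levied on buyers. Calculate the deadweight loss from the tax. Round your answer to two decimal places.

40.33

Rewriting demand in inverse form: P = 105 - Q.
Rewriting supply in inverse form: P = 29 + 0.5Q.
Pre-tax equilibrium: 105 - Q = 29 + 0.5Q gives Q* = 50.6667, P* = 54.3333.
A tax on buyers shifts demand down by 11: (105 - 11) - Q = 29 + 0.5Q, so Q_t = 43.3333. Buyers pay P_b = 61.6667; sellers receive P_s = P_b - 11 = 50.6667.
Deadweight loss is the triangle between the curves from Q_t to Q*: (1/2)(50.6667 - 43.3333)(11) = 40.3333.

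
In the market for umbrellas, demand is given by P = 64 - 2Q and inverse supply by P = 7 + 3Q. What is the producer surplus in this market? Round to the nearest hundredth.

Setting demand equal to supply, 57 = 5Q, so Q* = 11.4 and P* = 41.2.
Producer surplus is the triangle above supply below P*: (1/2)(11.4)(41.2 - 7) = (1/2)(11.4)(34.2) = 194.94.

194.94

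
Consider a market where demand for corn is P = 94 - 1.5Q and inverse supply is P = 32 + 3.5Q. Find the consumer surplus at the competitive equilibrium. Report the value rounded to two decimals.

Setting demand equal to supply, 62 = 5Q, so Q* = 12.4 and P* = 75.4.
CS is the area between the demand curve and P* from 0 to Q*: (1/2)(12.4)(18.6) = 115.32.

115.32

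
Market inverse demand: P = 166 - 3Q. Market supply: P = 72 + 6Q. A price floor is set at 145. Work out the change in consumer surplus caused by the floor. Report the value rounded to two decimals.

Free-market equilibrium: 166 - 3Q = 72 + 6Q gives Q* = 10.4444, P* = 134.6667.
At P = 145, buyers demand (166 - 145)/3 = 7 while sellers would supply more, so the quantity traded is 7 at price 145.
CS goes from (1/2)(10.4444)(31.3333) = 163.6296 to 73.5 (computed as (166 - 145)(7) - (1/2)(3)(7)^2), a change of -90.1296.

-90.13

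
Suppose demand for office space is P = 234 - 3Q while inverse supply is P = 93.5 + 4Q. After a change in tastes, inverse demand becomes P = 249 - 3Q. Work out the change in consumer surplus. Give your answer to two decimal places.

Initial equilibrium: Q_0 = 20.0714, P_0 = 173.7857; CS_0 = (1/2)(20.0714)(60.2143) = 604.2934, PS_0 = (1/2)(20.0714)(80.2857) = 805.7245.
New equilibrium: 249 - 3Q = 93.5 + 4Q gives Q_1 = 22.2143, P_1 = 182.3571; CS_1 = 740.2117, PS_1 = 986.949.
Change in consumer surplus = 740.2117 - 604.2934 = 135.9184.

135.92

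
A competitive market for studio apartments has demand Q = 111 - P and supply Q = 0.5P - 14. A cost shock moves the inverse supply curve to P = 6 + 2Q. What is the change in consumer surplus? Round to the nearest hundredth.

229.78

Rewriting demand in inverse form: P = 111 - Q.
Rewriting supply in inverse form: P = 28 + 2Q.
Initial equilibrium: Q_0 = 27.6667, P_0 = 83.3333; CS_0 = (1/2)(27.6667)(27.6667) = 382.7222, PS_0 = (1/2)(27.6667)(55.3333) = 765.4444.
New equilibrium: 111 - Q = 6 + 2Q gives Q_1 = 35, P_1 = 76; CS_1 = 612.5, PS_1 = 1225.
Change in consumer surplus = 612.5 - 382.7222 = 229.7778.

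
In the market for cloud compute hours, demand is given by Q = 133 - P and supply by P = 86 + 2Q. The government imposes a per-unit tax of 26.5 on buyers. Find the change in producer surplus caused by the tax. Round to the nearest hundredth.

-198.75

Rewriting demand in inverse form: P = 133 - Q.
Pre-tax equilibrium: 133 - Q = 86 + 2Q gives Q* = 15.6667, P* = 117.3333.
With the tax, buyers' net willingness to pay falls by 26.5: (133 - 26.5) - Q = 86 + 2Q, so Q_t = 6.8333. Buyers pay P_b = 126.1667; sellers receive P_s = P_b - 26.5 = 99.6667.
Producers lose the trapezoid between P_s and P* out to Q_t plus the triangle from Q_t to Q*: change in PS = 46.6944 - 245.4444 = -198.75.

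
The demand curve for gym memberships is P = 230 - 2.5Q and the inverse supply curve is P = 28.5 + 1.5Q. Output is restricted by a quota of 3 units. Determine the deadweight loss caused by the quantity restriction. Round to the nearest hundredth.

Without the quota, 230 - 2.5Q = 28.5 + 1.5Q gives Q* = 50.375.
At Q = 3 the demand price is 230 - 2.5(3) = 222.5 and the supply price is 28.5 + 1.5(3) = 33.
Deadweight loss is the triangle between the curves from 3 to 50.375: (1/2)(222.5 - 33)(50.375 - 3) = 4488.7812.

4488.78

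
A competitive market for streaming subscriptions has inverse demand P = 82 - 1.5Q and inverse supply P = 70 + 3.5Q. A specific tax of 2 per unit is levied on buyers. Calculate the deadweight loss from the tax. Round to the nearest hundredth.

Without the tax, 82 - 1.5Q = 70 + 3.5Q so Q* = 2.4 and P* = 78.4.
With the tax, buyers' net willingness to pay falls by 2: (82 - 2) - 1.5Q = 70 + 3.5Q, so Q_t = 2. Buyers pay P_b = 79; sellers receive P_s = P_b - 2 = 77.
Deadweight loss is the triangle between the curves from Q_t to Q*: (1/2)(2.4 - 2)(2) = 0.4.

0.40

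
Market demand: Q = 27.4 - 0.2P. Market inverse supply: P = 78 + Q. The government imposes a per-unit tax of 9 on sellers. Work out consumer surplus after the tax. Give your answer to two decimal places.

Rewriting demand in inverse form: P = 137 - 5Q.
Pre-tax equilibrium: 137 - 5Q = 78 + Q gives Q* = 9.8333, P* = 87.8333.
A tax on sellers shifts supply up by 9: 137 - 5Q = 78 + Q + 9, so Q_t = 8.3333. Buyers pay P_b = 95.3333; sellers receive P_s = P_b - 9 = 86.3333.
Consumer surplus is the triangle under demand above P_b: (1/2)(8.3333)(137 - 95.3333) = 173.6111.

173.61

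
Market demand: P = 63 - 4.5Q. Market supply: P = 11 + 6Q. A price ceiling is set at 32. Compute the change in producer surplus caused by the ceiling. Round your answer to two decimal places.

Without the control, 63 - 4.5Q = 11 + 6Q so Q* = 4.9524 and P* = 40.7143.
At P = 32, sellers supply (32 - 11)/6 = 3.5 while buyers want more, so the quantity traded is 3.5 at price 32.
PS goes from (1/2)(4.9524)(29.7143) = 73.5782 to 36.75 (computed as (32 - 11)(3.5) - (1/2)(6)(3.5)^2), a change of -36.8282.

-36.83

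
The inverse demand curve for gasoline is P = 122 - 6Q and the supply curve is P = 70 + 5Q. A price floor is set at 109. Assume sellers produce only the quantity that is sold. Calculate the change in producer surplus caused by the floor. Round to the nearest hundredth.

Free-market equilibrium: 122 - 6Q = 70 + 5Q gives Q* = 4.7273, P* = 93.6364.
At P = 109, buyers demand (122 - 109)/6 = 2.1667 while sellers would supply more, so the quantity traded is 2.1667 at price 109.
PS goes from (1/2)(4.7273)(23.6364) = 55.8678 to 72.7639 (computed as (109 - 70)(2.1667) - (1/2)(5)(2.1667)^2), a change of 16.8961.

16.90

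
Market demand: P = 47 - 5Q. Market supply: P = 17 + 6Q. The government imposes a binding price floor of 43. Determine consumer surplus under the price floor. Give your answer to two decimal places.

Free-market equilibrium: 47 - 5Q = 17 + 6Q gives Q* = 2.7273, P* = 33.3636.
At P = 43, buyers demand (47 - 43)/5 = 0.8 while sellers would supply more, so the quantity traded is 0.8 at price 43.
CS is the triangle under demand above 43: (1/2)(0.8)(47 - 43) = 1.6.

1.60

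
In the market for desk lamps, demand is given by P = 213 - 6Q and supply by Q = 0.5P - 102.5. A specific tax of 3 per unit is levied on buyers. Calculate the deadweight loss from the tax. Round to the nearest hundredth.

Rewriting supply in inverse form: P = 205 + 2Q.
Pre-tax equilibrium: 213 - 6Q = 205 + 2Q gives Q* = 1, P* = 207.
With the tax, buyers' net willingness to pay falls by 3: (213 - 3) - 6Q = 205 + 2Q, so Q_t = 0.625. Buyers pay P_b = 209.25; sellers receive P_s = P_b - 3 = 206.25.
Deadweight loss is the triangle between the curves from Q_t to Q*: (1/2)(1 - 0.625)(3) = 0.5625.

0.56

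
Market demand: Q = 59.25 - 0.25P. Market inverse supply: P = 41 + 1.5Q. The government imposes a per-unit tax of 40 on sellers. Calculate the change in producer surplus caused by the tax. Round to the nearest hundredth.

Rewriting demand in inverse form: P = 237 - 4Q.
Without the tax, 237 - 4Q = 41 + 1.5Q so Q* = 35.6364 and P* = 94.4545.
With the tax, sellers need 40 more per unit: 237 - 4Q = 41 + 1.5Q + 40, so Q_t = 28.3636. Buyers pay P_b = 123.5455; sellers receive P_s = P_b - 40 = 83.5455.
PS falls from (1/2)(35.6364)(53.4545) = 952.4628 to (1/2)(28.3636)(42.5455) = 603.3719, a change of -349.0909.

-349.09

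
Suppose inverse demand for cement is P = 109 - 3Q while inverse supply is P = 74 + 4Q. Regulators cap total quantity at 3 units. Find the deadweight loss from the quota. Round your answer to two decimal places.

14.00

Unrestricted equilibrium: Q* = (109 - 74)/(3 + 4) = 5.
At Q = 3 the demand price is 109 - 3(3) = 100 and the supply price is 74 + 4(3) = 86.
DWL = (1/2)(gap between curves at 3) x (Q* - 3) = (1/2)(14)(2) = 14.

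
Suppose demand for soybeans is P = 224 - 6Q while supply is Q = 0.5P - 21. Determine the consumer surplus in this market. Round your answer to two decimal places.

1552.69

Rewriting supply in inverse form: P = 42 + 2Q.
Set 224 - 6Q = 42 + 2Q, which gives 182 = 8Q, so Q* = 22.75 and P* = 224 - 6(22.75) = 87.5.
The demand choke price is 224, so CS = (1/2)(Q*)(224 - P*) = (1/2)(22.75)(136.5) = 1552.6875.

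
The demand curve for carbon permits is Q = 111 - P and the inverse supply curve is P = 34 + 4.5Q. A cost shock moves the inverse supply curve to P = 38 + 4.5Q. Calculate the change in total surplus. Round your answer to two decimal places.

Rewriting demand in inverse form: P = 111 - Q.
Initial equilibrium: Q_0 = 14, P_0 = 97; CS_0 = (1/2)(14)(14) = 98, PS_0 = (1/2)(14)(63) = 441.
New equilibrium: 111 - Q = 38 + 4.5Q gives Q_1 = 13.2727, P_1 = 97.7273; CS_1 = 88.0826, PS_1 = 396.3719.
Change in total surplus = (88.0826 + 396.3719) - (98 + 441) = -54.5455.

-54.55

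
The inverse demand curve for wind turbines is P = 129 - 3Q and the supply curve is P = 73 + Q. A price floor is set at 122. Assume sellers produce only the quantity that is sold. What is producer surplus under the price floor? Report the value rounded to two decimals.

111.61

Without the control, 129 - 3Q = 73 + Q so Q* = 14 and P* = 87.
At P = 122, buyers demand (129 - 122)/3 = 2.3333 while sellers would supply more, so the quantity traded is 2.3333 at price 122.
The supply price at Q = 2.3333 is 75.3333. PS is the trapezoid between 122 and supply over [0, 2.3333]: (1/2)[(122 - 73) + (122 - 75.3333)](2.3333) = 111.6111.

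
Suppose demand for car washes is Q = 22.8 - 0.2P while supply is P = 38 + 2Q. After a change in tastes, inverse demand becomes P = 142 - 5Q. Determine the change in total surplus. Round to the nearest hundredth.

Rewriting demand in inverse form: P = 114 - 5Q.
Initial equilibrium: Q_0 = 10.8571, P_0 = 59.7143; CS_0 = (1/2)(10.8571)(54.2857) = 294.6939, PS_0 = (1/2)(10.8571)(21.7143) = 117.8776.
New equilibrium: 142 - 5Q = 38 + 2Q gives Q_1 = 14.8571, P_1 = 67.7143; CS_1 = 551.8367, PS_1 = 220.7347.
Change in total surplus = (551.8367 + 220.7347) - (294.6939 + 117.8776) = 360.

360.00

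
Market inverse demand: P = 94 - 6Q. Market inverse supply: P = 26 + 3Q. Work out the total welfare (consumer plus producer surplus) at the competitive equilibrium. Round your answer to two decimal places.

Setting demand equal to supply, 68 = 9Q, so Q* = 7.5556 and P* = 48.6667.
Total surplus is the full triangle between the curves from 0 to Q*: (1/2)(7.5556)(94 - 26) = 256.8889.

256.89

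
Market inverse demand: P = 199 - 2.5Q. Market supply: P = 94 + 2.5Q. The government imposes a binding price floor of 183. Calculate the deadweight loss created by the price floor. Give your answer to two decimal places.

532.90

Free-market equilibrium: 199 - 2.5Q = 94 + 2.5Q gives Q* = 21, P* = 146.5.
At the floor price 183, quantity demanded is (199 - 183)/2.5 = 6.4; demand is the short side, so Q = 6.4 trades at P = 183.
At Q = 6.4 the demand price is 183 and the supply price is 110. Deadweight loss is the triangle between the curves from 6.4 to 21: (1/2)(183 - 110)(21 - 6.4) = 532.9.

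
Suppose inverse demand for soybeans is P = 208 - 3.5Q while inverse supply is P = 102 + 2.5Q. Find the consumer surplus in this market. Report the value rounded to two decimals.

Setting demand equal to supply, 106 = 6Q, so Q* = 17.6667 and P* = 146.1667.
The demand choke price is 208, so CS = (1/2)(Q*)(208 - P*) = (1/2)(17.6667)(61.8333) = 546.1944.

546.19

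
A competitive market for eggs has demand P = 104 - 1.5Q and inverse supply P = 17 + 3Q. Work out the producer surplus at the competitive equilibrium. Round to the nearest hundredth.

Equilibrium: 104 - 1.5Q = 17 + 3Q, so Q* = 19.3333 and P* = 75.
Producer surplus is the triangle above supply below P*: (1/2)(19.3333)(75 - 17) = (1/2)(19.3333)(58) = 560.6667.

560.67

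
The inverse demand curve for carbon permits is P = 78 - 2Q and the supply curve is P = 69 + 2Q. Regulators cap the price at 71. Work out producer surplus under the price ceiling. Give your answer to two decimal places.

1.00

Without the control, 78 - 2Q = 69 + 2Q so Q* = 2.25 and P* = 73.5.
At the ceiling price 71, quantity supplied is (71 - 69)/2 = 1; supply is the short side, so Q = 1 trades at P = 71.
PS is the triangle above supply below 71: (1/2)(1)(71 - 69) = 1.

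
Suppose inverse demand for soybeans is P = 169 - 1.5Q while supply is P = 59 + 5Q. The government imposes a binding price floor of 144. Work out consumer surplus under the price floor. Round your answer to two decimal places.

208.33

Without the control, 169 - 1.5Q = 59 + 5Q so Q* = 16.9231 and P* = 143.6154.
At the floor price 144, quantity demanded is (169 - 144)/1.5 = 16.6667; demand is the short side, so Q = 16.6667 trades at P = 144.
CS is the triangle under demand above 144: (1/2)(16.6667)(169 - 144) = 208.3333.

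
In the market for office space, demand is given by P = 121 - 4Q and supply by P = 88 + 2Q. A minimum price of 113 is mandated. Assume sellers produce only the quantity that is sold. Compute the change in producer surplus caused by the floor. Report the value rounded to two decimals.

15.75

Free-market equilibrium: 121 - 4Q = 88 + 2Q gives Q* = 5.5, P* = 99.
At P = 113, buyers demand (121 - 113)/4 = 2 while sellers would supply more, so the quantity traded is 2 at price 113.
PS goes from (1/2)(5.5)(11) = 30.25 to 46 (computed as (113 - 88)(2) - (1/2)(2)(2)^2), a change of 15.75.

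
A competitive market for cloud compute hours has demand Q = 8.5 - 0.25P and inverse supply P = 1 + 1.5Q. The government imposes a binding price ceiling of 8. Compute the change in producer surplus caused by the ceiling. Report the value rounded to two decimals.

Rewriting demand in inverse form: P = 34 - 4Q.
Free-market equilibrium: 34 - 4Q = 1 + 1.5Q gives Q* = 6, P* = 10.
At P = 8, sellers supply (8 - 1)/1.5 = 4.6667 while buyers want more, so the quantity traded is 4.6667 at price 8.
PS goes from (1/2)(6)(9) = 27 to 16.3333 (computed as (8 - 1)(4.6667) - (1/2)(1.5)(4.6667)^2), a change of -10.6667.

-10.67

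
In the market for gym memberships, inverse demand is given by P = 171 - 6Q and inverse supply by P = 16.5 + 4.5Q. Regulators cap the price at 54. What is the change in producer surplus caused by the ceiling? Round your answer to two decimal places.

-330.90

Without the control, 171 - 6Q = 16.5 + 4.5Q so Q* = 14.7143 and P* = 82.7143.
At P = 54, sellers supply (54 - 16.5)/4.5 = 8.3333 while buyers want more, so the quantity traded is 8.3333 at price 54.
PS goes from (1/2)(14.7143)(66.2143) = 487.148 to 156.25 (computed as (54 - 16.5)(8.3333) - (1/2)(4.5)(8.3333)^2), a change of -330.898.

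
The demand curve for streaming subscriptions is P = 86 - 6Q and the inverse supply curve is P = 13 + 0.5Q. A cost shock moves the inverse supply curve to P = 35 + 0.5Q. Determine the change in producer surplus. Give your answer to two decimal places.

Initial equilibrium: Q_0 = 11.2308, P_0 = 18.6154; CS_0 = (1/2)(11.2308)(67.3846) = 378.3905, PS_0 = (1/2)(11.2308)(5.6154) = 31.5325.
New equilibrium: 86 - 6Q = 35 + 0.5Q gives Q_1 = 7.8462, P_1 = 38.9231; CS_1 = 184.6864, PS_1 = 15.3905.
Change in producer surplus = 15.3905 - 31.5325 = -16.142.

-16.14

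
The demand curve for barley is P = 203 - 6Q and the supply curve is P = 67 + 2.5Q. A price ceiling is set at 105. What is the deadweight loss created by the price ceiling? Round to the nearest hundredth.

2.72

Free-market equilibrium: 203 - 6Q = 67 + 2.5Q gives Q* = 16, P* = 107.
At P = 105, sellers supply (105 - 67)/2.5 = 15.2 while buyers want more, so the quantity traded is 15.2 at price 105.
At Q = 15.2 the demand price is 111.8 and the supply price is 105. Deadweight loss is the triangle between the curves from 15.2 to 16: (1/2)(111.8 - 105)(16 - 15.2) = 2.72.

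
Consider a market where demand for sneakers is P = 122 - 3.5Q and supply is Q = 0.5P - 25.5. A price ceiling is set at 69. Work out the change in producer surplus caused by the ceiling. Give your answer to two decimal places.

Rewriting supply in inverse form: P = 51 + 2Q.
Free-market equilibrium: 122 - 3.5Q = 51 + 2Q gives Q* = 12.9091, P* = 76.8182.
At P = 69, sellers supply (69 - 51)/2 = 9 while buyers want more, so the quantity traded is 9 at price 69.
PS goes from (1/2)(12.9091)(25.8182) = 166.6446 to 81 (computed as (69 - 51)(9) - (1/2)(2)(9)^2), a change of -85.6446.

-85.64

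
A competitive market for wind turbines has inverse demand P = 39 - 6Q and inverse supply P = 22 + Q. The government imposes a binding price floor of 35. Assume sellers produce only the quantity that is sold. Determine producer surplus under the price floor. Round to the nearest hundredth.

8.44

Without the control, 39 - 6Q = 22 + Q so Q* = 2.4286 and P* = 24.4286.
At the floor price 35, quantity demanded is (39 - 35)/6 = 0.6667; demand is the short side, so Q = 0.6667 trades at P = 35.
The supply price at Q = 0.6667 is 22.6667. PS is the trapezoid between 35 and supply over [0, 0.6667]: (1/2)[(35 - 22) + (35 - 22.6667)](0.6667) = 8.4444.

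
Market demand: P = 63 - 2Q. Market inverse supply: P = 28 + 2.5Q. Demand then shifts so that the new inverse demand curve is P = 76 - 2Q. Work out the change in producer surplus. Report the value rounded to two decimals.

Initial equilibrium: Q_0 = 7.7778, P_0 = 47.4444; CS_0 = (1/2)(7.7778)(15.5556) = 60.4938, PS_0 = (1/2)(7.7778)(19.4444) = 75.6173.
New equilibrium: 76 - 2Q = 28 + 2.5Q gives Q_1 = 10.6667, P_1 = 54.6667; CS_1 = 113.7778, PS_1 = 142.2222.
Change in producer surplus = 142.2222 - 75.6173 = 66.6049.

66.60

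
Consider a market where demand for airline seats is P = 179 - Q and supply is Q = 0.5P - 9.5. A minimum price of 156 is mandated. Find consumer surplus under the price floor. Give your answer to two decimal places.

Rewriting supply in inverse form: P = 19 + 2Q.
Free-market equilibrium: 179 - Q = 19 + 2Q gives Q* = 53.3333, P* = 125.6667.
At P = 156, buyers demand (179 - 156)/1 = 23 while sellers would supply more, so the quantity traded is 23 at price 156.
CS is the triangle under demand above 156: (1/2)(23)(179 - 156) = 264.5.

264.50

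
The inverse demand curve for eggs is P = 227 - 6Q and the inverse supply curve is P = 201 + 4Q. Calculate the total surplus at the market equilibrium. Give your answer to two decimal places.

33.80

Set 227 - 6Q = 201 + 4Q, which gives 26 = 10Q, so Q* = 2.6 and P* = 227 - 6(2.6) = 211.4.
Total surplus is the full triangle between the curves from 0 to Q*: (1/2)(2.6)(227 - 201) = 33.8.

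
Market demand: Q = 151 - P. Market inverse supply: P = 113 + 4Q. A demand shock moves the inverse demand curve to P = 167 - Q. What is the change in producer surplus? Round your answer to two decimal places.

117.76

Rewriting demand in inverse form: P = 151 - Q.
Initial equilibrium: Q_0 = 7.6, P_0 = 143.4; CS_0 = (1/2)(7.6)(7.6) = 28.88, PS_0 = (1/2)(7.6)(30.4) = 115.52.
New equilibrium: 167 - Q = 113 + 4Q gives Q_1 = 10.8, P_1 = 156.2; CS_1 = 58.32, PS_1 = 233.28.
Change in producer surplus = 233.28 - 115.52 = 117.76.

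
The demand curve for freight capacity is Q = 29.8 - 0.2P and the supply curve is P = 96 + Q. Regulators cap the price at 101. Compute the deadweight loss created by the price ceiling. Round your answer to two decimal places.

Rewriting demand in inverse form: P = 149 - 5Q.
Without the control, 149 - 5Q = 96 + Q so Q* = 8.8333 and P* = 104.8333.
At the ceiling price 101, quantity supplied is (101 - 96)/1 = 5; supply is the short side, so Q = 5 trades at P = 101.
At Q = 5 the demand price is 124 and the supply price is 101. Deadweight loss is the triangle between the curves from 5 to 8.8333: (1/2)(124 - 101)(8.8333 - 5) = 44.0833.

44.08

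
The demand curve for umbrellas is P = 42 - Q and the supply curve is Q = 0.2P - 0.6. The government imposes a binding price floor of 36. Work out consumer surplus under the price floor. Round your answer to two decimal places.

18.00

Rewriting supply in inverse form: P = 3 + 5Q.
Free-market equilibrium: 42 - Q = 3 + 5Q gives Q* = 6.5, P* = 35.5.
At the floor price 36, quantity demanded is (42 - 36)/1 = 6; demand is the short side, so Q = 6 trades at P = 36.
CS is the triangle under demand above 36: (1/2)(6)(42 - 36) = 18.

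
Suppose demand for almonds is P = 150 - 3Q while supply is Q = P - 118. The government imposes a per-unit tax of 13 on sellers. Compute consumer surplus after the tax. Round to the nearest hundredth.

Rewriting supply in inverse form: P = 118 + Q.
Pre-tax equilibrium: 150 - 3Q = 118 + Q gives Q* = 8, P* = 126.
With the tax, sellers need 13 more per unit: 150 - 3Q = 118 + Q + 13, so Q_t = 4.75. Buyers pay P_b = 135.75; sellers receive P_s = P_b - 13 = 122.75.
CS = (1/2)(Q_t)(150 - P_b) = (1/2)(4.75)(14.25) = 33.8438.

33.84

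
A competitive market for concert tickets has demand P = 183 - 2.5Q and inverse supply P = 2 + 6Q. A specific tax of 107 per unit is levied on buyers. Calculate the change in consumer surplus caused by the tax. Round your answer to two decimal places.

Without the tax, 183 - 2.5Q = 2 + 6Q so Q* = 21.2941 and P* = 129.7647.
With the tax, buyers' net willingness to pay falls by 107: (183 - 107) - 2.5Q = 2 + 6Q, so Q_t = 8.7059. Buyers pay P_b = 161.2353; sellers receive P_s = P_b - 107 = 54.2353.
CS falls from (1/2)(21.2941)(53.2353) = 566.7993 to (1/2)(8.7059)(21.7647) = 94.7405, a change of -472.0588.

-472.06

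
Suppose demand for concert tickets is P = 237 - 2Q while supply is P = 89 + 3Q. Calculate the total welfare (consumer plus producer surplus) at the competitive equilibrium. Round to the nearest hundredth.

2190.40

Set 237 - 2Q = 89 + 3Q, which gives 148 = 5Q, so Q* = 29.6 and P* = 237 - 2(29.6) = 177.8.
CS = (1/2)(29.6)(59.2) = 876.16 and PS = (1/2)(29.6)(88.8) = 1314.24, so total surplus = 2190.4.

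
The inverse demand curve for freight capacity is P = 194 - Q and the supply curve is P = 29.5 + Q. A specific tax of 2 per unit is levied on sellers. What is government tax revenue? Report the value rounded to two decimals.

162.50

Pre-tax equilibrium: 194 - Q = 29.5 + Q gives Q* = 82.25, P* = 111.75.
With the tax, sellers need 2 more per unit: 194 - Q = 29.5 + Q + 2, so Q_t = 81.25. Buyers pay P_b = 112.75; sellers receive P_s = P_b - 2 = 110.75.
Revenue is the tax times quantity traded: 2 x 81.25 = 162.5.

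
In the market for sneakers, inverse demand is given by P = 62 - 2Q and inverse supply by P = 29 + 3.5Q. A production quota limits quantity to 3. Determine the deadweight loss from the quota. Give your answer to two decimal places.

24.75

Unrestricted equilibrium: Q* = (62 - 29)/(2 + 3.5) = 6.
At Q = 3 the demand price is 62 - 2(3) = 56 and the supply price is 29 + 3.5(3) = 39.5.
DWL = (1/2)(gap between curves at 3) x (Q* - 3) = (1/2)(16.5)(3) = 24.75.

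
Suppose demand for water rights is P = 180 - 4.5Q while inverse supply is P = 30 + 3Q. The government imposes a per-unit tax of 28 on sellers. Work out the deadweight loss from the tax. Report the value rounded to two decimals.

Without the tax, 180 - 4.5Q = 30 + 3Q so Q* = 20 and P* = 90.
A tax on sellers shifts supply up by 28: 180 - 4.5Q = 30 + 3Q + 28, so Q_t = 16.2667. Buyers pay P_b = 106.8; sellers receive P_s = P_b - 28 = 78.8.
The welfare triangle lost has base Q* - Q_t = 3.7333 and height t = 28, so DWL = (1/2)(3.7333)(28) = 52.2667.

52.27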